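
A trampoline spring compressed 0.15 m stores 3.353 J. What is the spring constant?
k = 2·PE/x² = 2·3.353/(0.15)² = 298.0 N/m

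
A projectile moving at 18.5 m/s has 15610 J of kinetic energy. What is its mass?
m = 2·KE/v² = 2·15610/(18.5)² = 91.22 kg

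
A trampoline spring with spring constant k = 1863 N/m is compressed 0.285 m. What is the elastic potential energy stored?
PE = ½kx² = ½(1863)(0.285)² = 75.66 J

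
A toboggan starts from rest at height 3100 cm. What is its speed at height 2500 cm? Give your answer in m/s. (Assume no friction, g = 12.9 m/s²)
Convert to SI: h₁−h₂ = 6.0 m
mgh₁ = mgh₂ + ½mv² ⇒ v = √(2g(h₁−h₂)) = √(2·12.9·6.0) = 12.44 m/s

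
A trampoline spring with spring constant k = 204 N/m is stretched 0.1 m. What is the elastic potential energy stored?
PE = ½kx² = ½(204)(0.1)² = 1.02 J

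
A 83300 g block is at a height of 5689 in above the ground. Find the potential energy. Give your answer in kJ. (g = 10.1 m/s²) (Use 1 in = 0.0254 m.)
Convert to SI: m = 83.3 kg, h = 144.501 m
PE = mgh = (83.3)(10.1)(144.501) = 121573 J = 121.6 kJ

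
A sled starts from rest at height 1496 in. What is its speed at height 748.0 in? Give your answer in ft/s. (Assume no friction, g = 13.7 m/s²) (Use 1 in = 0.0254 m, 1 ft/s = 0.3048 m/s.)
Convert to SI: h₁−h₂ = 18.9992 m
mgh₁ = mgh₂ + ½mv² ⇒ v = √(2g(h₁−h₂)) = √(2·13.7·18.9992) = 22.8162 m/s = 74.86 ft/s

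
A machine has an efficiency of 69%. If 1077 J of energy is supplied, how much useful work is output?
W_out = η·W_in = 0.69·1077 = 743.13 J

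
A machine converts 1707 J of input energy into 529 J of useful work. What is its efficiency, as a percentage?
η = W_out/W_in = 529/1707 = 30.99%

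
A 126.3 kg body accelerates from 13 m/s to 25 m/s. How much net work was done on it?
W = ΔKE = ½m(v₂² − v₁²) = ½(126.3)(25² − 13²) = 28796.4 J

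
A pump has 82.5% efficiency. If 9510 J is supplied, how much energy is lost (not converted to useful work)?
W_lost = W_in(1 − η) = 9510·(1 − 0.825) = 1664 J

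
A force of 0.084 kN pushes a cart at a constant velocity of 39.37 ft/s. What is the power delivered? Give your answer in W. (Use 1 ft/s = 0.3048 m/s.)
Convert to SI: F = 84.0 N, v = 12.0 m/s
P = Fv = (84.0)(12.0) = 1008 W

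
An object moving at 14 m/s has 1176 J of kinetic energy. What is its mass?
m = 2·KE/v² = 2·1176/(14)² = 12.0 kg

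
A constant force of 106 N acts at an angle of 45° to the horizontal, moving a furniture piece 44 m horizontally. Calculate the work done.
W = F·d·cosθ = (106)(44)cos(45°) = 3298 J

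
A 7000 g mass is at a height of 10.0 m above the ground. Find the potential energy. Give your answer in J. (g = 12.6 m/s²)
Convert to SI: m = 7.0 kg, h = 10.0 m
PE = mgh = (7.0)(12.6)(10.0) = 882.0 J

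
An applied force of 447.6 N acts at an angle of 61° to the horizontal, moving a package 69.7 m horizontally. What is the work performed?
W = F·d·cosθ = (447.6)(69.7)cos(61°) = 15120 J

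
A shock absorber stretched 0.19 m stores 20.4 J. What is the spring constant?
k = 2·PE/x² = 2·20.4/(0.19)² = 1130 N/m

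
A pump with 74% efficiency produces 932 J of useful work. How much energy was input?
W_in = W_out/η = 932/0.74 = 1259 J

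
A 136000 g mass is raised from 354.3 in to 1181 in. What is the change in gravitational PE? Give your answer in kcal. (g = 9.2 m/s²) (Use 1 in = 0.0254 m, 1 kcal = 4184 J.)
Convert to SI: m = 136.0 kg, Δh = 20.9982 m
ΔPE = mgΔh = (136.0)(9.2)(20.9982) = 26272.9 J = 6.279 kcal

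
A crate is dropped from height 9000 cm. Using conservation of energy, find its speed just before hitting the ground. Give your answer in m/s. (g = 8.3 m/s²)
Convert to SI: h = 90.0 m
mgh = ½mv² ⇒ v = √(2gh) = √(2·8.3·90.0) = 38.65 m/s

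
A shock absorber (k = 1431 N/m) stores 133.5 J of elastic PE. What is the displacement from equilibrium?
x = √(2·PE/k) = √(2·133.5/1431) = 0.432 m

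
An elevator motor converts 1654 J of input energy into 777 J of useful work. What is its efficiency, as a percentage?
η = W_out/W_in = 777/1654 = 46.98%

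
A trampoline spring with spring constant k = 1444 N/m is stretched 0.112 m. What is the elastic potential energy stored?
PE = ½kx² = ½(1444)(0.112)² = 9.057 J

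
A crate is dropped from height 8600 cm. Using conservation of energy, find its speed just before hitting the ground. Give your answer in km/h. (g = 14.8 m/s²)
Convert to SI: h = 86.0 m
mgh = ½mv² ⇒ v = √(2gh) = √(2·14.8·86.0) = 50.4539 m/s = 181.6 km/h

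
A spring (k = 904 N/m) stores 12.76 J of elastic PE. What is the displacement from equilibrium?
x = √(2·PE/k) = √(2·12.76/904) = 0.168 m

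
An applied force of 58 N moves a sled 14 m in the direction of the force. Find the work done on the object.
W = F·d = (58)(14) = 812.0 J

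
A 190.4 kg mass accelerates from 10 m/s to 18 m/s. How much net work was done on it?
W = ΔKE = ½m(v₂² − v₁²) = ½(190.4)(18² − 10²) = 21324.8 J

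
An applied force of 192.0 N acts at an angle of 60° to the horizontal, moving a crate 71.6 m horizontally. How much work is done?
W = F·d·cosθ = (192.0)(71.6)cos(60°) = 6874 J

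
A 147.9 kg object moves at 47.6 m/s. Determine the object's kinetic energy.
KE = ½mv² = ½(147.9)(47.6)² = 167600 J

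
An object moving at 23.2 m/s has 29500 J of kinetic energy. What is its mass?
m = 2·KE/v² = 2·29500/(23.2)² = 109.6 kg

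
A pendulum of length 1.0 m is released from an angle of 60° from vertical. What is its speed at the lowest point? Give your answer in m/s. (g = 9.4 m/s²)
h = L(1 − cosθ) = 1.0(1 − cos60°) = 0.5 m
v = √(2gh) = √(2·9.4·0.5) = 3.066 m/s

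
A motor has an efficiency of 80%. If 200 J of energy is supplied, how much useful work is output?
W_out = η·W_in = 0.8·200 = 160.0 J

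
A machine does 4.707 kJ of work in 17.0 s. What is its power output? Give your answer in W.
Convert to SI: W = 4707.0 J, t = 17.0 s
P = W/t = 4707.0/17.0 = 276.9 W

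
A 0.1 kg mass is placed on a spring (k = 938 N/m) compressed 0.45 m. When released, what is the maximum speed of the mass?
½kx² = ½mv² ⇒ v = x√(k/m) = (0.45)√(938/0.1) = 43.58 m/s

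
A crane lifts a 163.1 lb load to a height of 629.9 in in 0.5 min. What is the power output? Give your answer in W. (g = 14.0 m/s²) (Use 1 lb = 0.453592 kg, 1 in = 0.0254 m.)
Convert to SI: m = 73.9809 kg, h = 15.9995 m, t = 30.0 s
P = mgh/t = (73.9809)(14.0)(15.9995)/30.0 = 552.4 W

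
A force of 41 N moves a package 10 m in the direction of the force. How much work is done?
W = F·d = (41)(10) = 410.0 J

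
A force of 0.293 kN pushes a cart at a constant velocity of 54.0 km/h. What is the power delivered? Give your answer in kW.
Convert to SI: F = 293.0 N, v = 15.0 m/s
P = Fv = (293.0)(15.0) = 4395.0 W = 4.395 kW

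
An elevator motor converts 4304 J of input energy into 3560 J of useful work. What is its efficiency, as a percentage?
η = W_out/W_in = 3560/4304 = 82.71%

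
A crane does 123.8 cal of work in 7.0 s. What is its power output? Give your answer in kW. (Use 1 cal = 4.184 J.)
Convert to SI: W = 517.979 J, t = 7.0 s
P = W/t = 517.979/7.0 = 73.997 W = 0.074 kW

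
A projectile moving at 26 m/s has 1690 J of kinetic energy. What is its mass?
m = 2·KE/v² = 2·1690/(26)² = 5.0 kg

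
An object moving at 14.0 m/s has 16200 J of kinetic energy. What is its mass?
m = 2·KE/v² = 2·16200/(14.0)² = 165.3 kg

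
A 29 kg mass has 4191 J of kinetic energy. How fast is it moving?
v = √(2·KE/m) = √(2·4191/29) = 17.0 m/s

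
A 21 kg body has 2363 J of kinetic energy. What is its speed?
v = √(2·KE/m) = √(2·2363/21) = 15.0 m/s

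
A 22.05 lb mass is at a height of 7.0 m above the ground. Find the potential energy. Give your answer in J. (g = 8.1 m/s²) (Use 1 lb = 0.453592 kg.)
Convert to SI: m = 10.0017 kg, h = 7.0 m
PE = mgh = (10.0017)(8.1)(7.0) = 567.1 J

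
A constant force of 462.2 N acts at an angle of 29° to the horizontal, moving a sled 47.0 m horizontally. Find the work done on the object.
W = F·d·cosθ = (462.2)(47.0)cos(29°) = 19000 J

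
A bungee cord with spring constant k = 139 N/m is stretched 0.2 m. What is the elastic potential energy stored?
PE = ½kx² = ½(139)(0.2)² = 2.78 J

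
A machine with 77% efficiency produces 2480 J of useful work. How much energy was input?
W_in = W_out/η = 2480/0.77 = 3221 J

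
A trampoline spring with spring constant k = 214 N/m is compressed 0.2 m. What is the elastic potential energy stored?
PE = ½kx² = ½(214)(0.2)² = 4.28 J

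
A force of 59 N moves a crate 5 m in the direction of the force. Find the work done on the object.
W = F·d = (59)(5) = 295.0 J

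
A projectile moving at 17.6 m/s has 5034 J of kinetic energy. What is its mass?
m = 2·KE/v² = 2·5034/(17.6)² = 32.5 kg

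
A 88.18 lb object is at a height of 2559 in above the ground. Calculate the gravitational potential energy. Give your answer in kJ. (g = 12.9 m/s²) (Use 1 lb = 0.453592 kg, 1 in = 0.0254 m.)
Convert to SI: m = 39.9977 kg, h = 64.9986 m
PE = mgh = (39.9977)(12.9)(64.9986) = 33537.4 J = 33.54 kJ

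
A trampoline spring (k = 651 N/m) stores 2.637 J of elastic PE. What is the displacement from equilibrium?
x = √(2·PE/k) = √(2·2.637/651) = 0.09001 m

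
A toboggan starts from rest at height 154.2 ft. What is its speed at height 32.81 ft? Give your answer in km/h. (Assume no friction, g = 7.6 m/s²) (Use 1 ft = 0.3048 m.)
Convert to SI: h₁−h₂ = 36.9997 m
mgh₁ = mgh₂ + ½mv² ⇒ v = √(2g(h₁−h₂)) = √(2·7.6·36.9997) = 23.7149 m/s = 85.37 km/h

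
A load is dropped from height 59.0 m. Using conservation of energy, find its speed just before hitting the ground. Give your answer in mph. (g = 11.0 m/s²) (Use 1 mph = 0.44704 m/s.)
mgh = ½mv² ⇒ v = √(2gh) = √(2·11.0·59.0) = 36.0278 m/s = 80.59 mph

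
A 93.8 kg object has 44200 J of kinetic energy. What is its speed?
v = √(2·KE/m) = √(2·44200/93.8) = 30.7 m/s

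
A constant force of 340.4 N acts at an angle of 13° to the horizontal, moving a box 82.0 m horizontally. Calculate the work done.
W = F·d·cosθ = (340.4)(82.0)cos(13°) = 27200 J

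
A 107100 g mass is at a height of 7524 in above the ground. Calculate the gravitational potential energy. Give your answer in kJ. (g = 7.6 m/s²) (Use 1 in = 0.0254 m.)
Convert to SI: m = 107.1 kg, h = 191.11 m
PE = mgh = (107.1)(7.6)(191.11) = 155556 J = 155.6 kJ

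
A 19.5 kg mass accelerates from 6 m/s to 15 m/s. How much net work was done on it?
W = ΔKE = ½m(v₂² − v₁²) = ½(19.5)(15² − 6²) = 1842.75 J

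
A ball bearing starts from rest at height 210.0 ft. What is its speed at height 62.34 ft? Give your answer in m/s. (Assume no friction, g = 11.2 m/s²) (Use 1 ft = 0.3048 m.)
Convert to SI: h₁−h₂ = 45.0068 m
mgh₁ = mgh₂ + ½mv² ⇒ v = √(2g(h₁−h₂)) = √(2·11.2·45.0068) = 31.75 m/s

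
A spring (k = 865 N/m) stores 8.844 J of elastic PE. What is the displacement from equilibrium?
x = √(2·PE/k) = √(2·8.844/865) = 0.143 m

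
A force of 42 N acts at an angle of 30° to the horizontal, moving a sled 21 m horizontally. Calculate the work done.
W = F·d·cosθ = (42)(21)cos(30°) = 763.8 J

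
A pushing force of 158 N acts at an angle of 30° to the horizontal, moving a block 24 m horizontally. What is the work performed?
W = F·d·cosθ = (158)(24)cos(30°) = 3284 J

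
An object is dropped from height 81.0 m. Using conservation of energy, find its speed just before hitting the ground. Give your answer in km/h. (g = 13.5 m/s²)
mgh = ½mv² ⇒ v = √(2gh) = √(2·13.5·81.0) = 46.7654 m/s = 168.4 km/h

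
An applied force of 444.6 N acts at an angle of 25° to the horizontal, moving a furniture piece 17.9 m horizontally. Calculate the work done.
W = F·d·cosθ = (444.6)(17.9)cos(25°) = 7213 J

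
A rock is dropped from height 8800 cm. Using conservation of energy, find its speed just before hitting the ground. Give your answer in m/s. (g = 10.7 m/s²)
Convert to SI: h = 88.0 m
mgh = ½mv² ⇒ v = √(2gh) = √(2·10.7·88.0) = 43.4 m/s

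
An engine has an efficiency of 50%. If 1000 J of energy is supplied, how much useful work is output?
W_out = η·W_in = 0.5·1000 = 500.0 J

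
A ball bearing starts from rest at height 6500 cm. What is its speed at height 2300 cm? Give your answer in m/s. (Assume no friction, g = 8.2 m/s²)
Convert to SI: h₁−h₂ = 42.0 m
mgh₁ = mgh₂ + ½mv² ⇒ v = √(2g(h₁−h₂)) = √(2·8.2·42.0) = 26.24 m/s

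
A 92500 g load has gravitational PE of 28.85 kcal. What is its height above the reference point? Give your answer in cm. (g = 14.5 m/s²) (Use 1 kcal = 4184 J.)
Convert to SI: m = 92.5 kg, PE = 120708 J
h = PE/(mg) = 120708/(92.5·14.5) = 89.9969 m = 9000 cm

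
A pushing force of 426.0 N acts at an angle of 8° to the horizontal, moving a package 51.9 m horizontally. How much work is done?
W = F·d·cosθ = (426.0)(51.9)cos(8°) = 21890 J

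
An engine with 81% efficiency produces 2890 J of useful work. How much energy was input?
W_in = W_out/η = 2890/0.81 = 3568 J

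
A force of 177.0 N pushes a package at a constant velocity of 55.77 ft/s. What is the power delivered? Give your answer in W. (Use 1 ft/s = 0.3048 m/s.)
Convert to SI: F = 177.0 N, v = 16.9987 m/s
P = Fv = (177.0)(16.9987) = 3009 W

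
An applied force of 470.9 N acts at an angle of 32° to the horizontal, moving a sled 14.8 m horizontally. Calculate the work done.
W = F·d·cosθ = (470.9)(14.8)cos(32°) = 5910 J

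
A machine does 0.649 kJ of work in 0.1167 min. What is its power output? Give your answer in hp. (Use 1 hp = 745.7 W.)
Convert to SI: W = 649.0 J, t = 7.002 s
P = W/t = 649.0/7.002 = 92.6878 W = 0.1243 hp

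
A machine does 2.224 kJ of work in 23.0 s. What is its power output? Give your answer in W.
Convert to SI: W = 2224.0 J, t = 23.0 s
P = W/t = 2224.0/23.0 = 96.7 W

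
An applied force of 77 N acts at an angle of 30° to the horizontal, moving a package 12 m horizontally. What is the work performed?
W = F·d·cosθ = (77)(12)cos(30°) = 800.2 J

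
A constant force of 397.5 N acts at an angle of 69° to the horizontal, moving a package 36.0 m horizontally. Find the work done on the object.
W = F·d·cosθ = (397.5)(36.0)cos(69°) = 5128 J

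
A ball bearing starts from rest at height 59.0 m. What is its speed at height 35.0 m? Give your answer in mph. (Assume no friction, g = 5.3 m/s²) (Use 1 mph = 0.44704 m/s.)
mgh₁ = mgh₂ + ½mv² ⇒ v = √(2g(h₁−h₂)) = √(2·5.3·24.0) = 15.9499 m/s = 35.68 mph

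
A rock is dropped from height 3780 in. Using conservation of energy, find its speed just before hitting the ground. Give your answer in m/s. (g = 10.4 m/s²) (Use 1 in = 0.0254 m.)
Convert to SI: h = 96.012 m
mgh = ½mv² ⇒ v = √(2gh) = √(2·10.4·96.012) = 44.69 m/s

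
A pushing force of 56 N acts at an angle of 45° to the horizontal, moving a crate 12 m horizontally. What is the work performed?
W = F·d·cosθ = (56)(12)cos(45°) = 475.2 J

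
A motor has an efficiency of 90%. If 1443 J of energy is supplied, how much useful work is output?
W_out = η·W_in = 0.9·1443 = 1298.7 J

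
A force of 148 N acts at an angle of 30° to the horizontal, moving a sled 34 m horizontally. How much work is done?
W = F·d·cosθ = (148)(34)cos(30°) = 4358 J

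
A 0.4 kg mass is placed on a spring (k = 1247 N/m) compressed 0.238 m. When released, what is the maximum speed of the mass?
½kx² = ½mv² ⇒ v = x√(k/m) = (0.238)√(1247/0.4) = 13.29 m/s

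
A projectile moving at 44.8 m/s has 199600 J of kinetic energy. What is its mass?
m = 2·KE/v² = 2·199600/(44.8)² = 198.9 kg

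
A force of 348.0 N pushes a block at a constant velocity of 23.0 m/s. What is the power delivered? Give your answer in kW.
P = Fv = (348.0)(23.0) = 8004.0 W = 8.004 kW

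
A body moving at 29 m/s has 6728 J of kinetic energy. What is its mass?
m = 2·KE/v² = 2·6728/(29)² = 16.0 kg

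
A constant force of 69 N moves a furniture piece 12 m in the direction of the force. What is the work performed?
W = F·d = (69)(12) = 828.0 J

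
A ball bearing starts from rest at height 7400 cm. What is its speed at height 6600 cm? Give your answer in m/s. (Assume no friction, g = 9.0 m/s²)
Convert to SI: h₁−h₂ = 8.0 m
mgh₁ = mgh₂ + ½mv² ⇒ v = √(2g(h₁−h₂)) = √(2·9.0·8.0) = 12.0 m/s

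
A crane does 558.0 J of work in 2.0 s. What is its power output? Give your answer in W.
P = W/t = 558.0/2.0 = 279.0 W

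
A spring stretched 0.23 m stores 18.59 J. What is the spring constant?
k = 2·PE/x² = 2·18.59/(0.23)² = 702.8 N/m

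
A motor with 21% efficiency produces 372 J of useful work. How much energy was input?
W_in = W_out/η = 372/0.21 = 1771 J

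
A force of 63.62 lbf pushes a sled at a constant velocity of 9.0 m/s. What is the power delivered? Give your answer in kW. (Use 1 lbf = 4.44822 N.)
Convert to SI: F = 282.996 N, v = 9.0 m/s
P = Fv = (282.996)(9.0) = 2546.96 W = 2.547 kW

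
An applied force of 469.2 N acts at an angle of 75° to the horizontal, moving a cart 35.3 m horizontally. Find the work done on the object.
W = F·d·cosθ = (469.2)(35.3)cos(75°) = 4287 J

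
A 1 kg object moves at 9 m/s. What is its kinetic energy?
KE = ½mv² = ½(1)(9)² = 40.5 J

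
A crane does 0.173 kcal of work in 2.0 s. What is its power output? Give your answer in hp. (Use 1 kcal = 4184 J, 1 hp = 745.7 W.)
Convert to SI: W = 723.832 J, t = 2.0 s
P = W/t = 723.832/2.0 = 361.916 W = 0.4853 hp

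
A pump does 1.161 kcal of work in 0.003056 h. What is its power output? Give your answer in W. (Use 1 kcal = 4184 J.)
Convert to SI: W = 4857.62 J, t = 11.0016 s
P = W/t = 4857.62/11.0016 = 441.5 W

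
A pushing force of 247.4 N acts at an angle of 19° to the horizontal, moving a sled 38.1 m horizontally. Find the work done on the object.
W = F·d·cosθ = (247.4)(38.1)cos(19°) = 8912 J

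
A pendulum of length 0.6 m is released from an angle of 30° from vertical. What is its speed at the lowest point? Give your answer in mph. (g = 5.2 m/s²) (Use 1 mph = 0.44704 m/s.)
h = L(1 − cosθ) = 0.6(1 − cos30°) = 0.0803848 m
v = √(2gh) = √(2·5.2·0.0803848) = 0.914331 m/s = 2.045 mph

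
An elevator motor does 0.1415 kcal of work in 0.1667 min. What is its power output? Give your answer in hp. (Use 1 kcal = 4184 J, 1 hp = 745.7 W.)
Convert to SI: W = 592.036 J, t = 10.002 s
P = W/t = 592.036/10.002 = 59.1918 W = 0.07938 hp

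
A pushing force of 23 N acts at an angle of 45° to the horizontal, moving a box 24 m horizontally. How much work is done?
W = F·d·cosθ = (23)(24)cos(45°) = 390.3 J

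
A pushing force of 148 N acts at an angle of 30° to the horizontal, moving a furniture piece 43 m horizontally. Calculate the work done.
W = F·d·cosθ = (148)(43)cos(30°) = 5511 J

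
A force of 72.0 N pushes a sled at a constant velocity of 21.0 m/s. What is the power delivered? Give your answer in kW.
P = Fv = (72.0)(21.0) = 1512.0 W = 1.512 kW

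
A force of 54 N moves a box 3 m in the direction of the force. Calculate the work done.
W = F·d = (54)(3) = 162.0 J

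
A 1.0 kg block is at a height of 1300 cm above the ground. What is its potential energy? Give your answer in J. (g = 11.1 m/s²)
Convert to SI: m = 1.0 kg, h = 13.0 m
PE = mgh = (1.0)(11.1)(13.0) = 144.3 J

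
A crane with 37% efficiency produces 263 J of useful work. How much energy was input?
W_in = W_out/η = 263/0.37 = 710.8 J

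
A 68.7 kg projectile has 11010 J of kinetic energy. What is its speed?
v = √(2·KE/m) = √(2·11010/68.7) = 17.9 m/s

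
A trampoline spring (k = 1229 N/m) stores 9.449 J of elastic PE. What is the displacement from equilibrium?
x = √(2·PE/k) = √(2·9.449/1229) = 0.124 m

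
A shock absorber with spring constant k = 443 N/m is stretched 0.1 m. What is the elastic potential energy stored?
PE = ½kx² = ½(443)(0.1)² = 2.215 J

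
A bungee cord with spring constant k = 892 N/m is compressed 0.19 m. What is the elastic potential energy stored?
PE = ½kx² = ½(892)(0.19)² = 16.1 J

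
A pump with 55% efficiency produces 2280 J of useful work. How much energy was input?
W_in = W_out/η = 2280/0.55 = 4145 J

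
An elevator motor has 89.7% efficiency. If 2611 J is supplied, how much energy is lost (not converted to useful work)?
W_lost = W_in(1 − η) = 2611·(1 − 0.897) = 268.9 J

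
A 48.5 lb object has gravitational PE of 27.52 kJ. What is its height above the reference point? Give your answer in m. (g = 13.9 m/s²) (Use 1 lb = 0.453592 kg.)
Convert to SI: m = 21.9992 kg, PE = 27520.0 J
h = PE/(mg) = 27520.0/(21.9992·13.9) = 90.0 m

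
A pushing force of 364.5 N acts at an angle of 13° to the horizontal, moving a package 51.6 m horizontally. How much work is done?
W = F·d·cosθ = (364.5)(51.6)cos(13°) = 18330 J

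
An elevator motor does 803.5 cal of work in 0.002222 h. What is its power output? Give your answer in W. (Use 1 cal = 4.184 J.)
Convert to SI: W = 3361.84 J, t = 7.9992 s
P = W/t = 3361.84/7.9992 = 420.3 W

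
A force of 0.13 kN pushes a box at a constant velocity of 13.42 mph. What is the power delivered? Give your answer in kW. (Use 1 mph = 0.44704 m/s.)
Convert to SI: F = 130.0 N, v = 5.99928 m/s
P = Fv = (130.0)(5.99928) = 779.906 W = 0.7799 kW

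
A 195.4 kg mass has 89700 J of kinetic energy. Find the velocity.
v = √(2·KE/m) = √(2·89700/195.4) = 30.3 m/s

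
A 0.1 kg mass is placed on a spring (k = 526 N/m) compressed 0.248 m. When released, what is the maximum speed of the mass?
½kx² = ½mv² ⇒ v = x√(k/m) = (0.248)√(526/0.1) = 17.99 m/s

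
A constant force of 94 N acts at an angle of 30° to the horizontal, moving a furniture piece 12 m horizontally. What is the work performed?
W = F·d·cosθ = (94)(12)cos(30°) = 976.9 J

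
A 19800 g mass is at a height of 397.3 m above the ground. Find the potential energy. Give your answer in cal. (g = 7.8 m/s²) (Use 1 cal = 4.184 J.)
Convert to SI: m = 19.8 kg, h = 397.3 m
PE = mgh = (19.8)(7.8)(397.3) = 61359.0 J = 14670 cal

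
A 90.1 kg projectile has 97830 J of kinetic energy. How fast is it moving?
v = √(2·KE/m) = √(2·97830/90.1) = 46.6 m/s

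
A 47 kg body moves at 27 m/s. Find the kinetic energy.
KE = ½mv² = ½(47)(27)² = 17131.5 J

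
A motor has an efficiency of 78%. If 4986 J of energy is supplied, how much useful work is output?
W_out = η·W_in = 0.78·4986 = 3889.08 J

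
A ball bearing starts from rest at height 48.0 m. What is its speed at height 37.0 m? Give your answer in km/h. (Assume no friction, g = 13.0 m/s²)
mgh₁ = mgh₂ + ½mv² ⇒ v = √(2g(h₁−h₂)) = √(2·13.0·11.0) = 16.9115 m/s = 60.88 km/h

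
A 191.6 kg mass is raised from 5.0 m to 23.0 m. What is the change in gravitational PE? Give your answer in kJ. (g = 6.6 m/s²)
ΔPE = mgΔh = (191.6)(6.6)(18.0) = 22762.1 J = 22.76 kJ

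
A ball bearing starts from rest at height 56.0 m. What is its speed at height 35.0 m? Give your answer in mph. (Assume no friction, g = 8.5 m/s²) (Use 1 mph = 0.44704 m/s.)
mgh₁ = mgh₂ + ½mv² ⇒ v = √(2g(h₁−h₂)) = √(2·8.5·21.0) = 18.8944 m/s = 42.27 mph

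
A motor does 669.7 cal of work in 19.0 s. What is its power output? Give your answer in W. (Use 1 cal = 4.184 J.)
Convert to SI: W = 2802.02 J, t = 19.0 s
P = W/t = 2802.02/19.0 = 147.5 W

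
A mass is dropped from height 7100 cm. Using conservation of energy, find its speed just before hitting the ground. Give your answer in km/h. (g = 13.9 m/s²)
Convert to SI: h = 71.0 m
mgh = ½mv² ⇒ v = √(2gh) = √(2·13.9·71.0) = 44.4275 m/s = 159.9 km/h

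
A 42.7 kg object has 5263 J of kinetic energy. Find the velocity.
v = √(2·KE/m) = √(2·5263/42.7) = 15.7 m/s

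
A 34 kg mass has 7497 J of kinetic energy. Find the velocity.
v = √(2·KE/m) = √(2·7497/34) = 21.0 m/s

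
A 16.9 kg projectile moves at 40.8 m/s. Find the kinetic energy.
KE = ½mv² = ½(16.9)(40.8)² = 14070 J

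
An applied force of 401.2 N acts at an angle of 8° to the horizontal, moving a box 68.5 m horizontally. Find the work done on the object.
W = F·d·cosθ = (401.2)(68.5)cos(8°) = 27210 J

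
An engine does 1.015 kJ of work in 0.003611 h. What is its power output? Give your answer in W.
Convert to SI: W = 1015.0 J, t = 12.9996 s
P = W/t = 1015.0/12.9996 = 78.08 W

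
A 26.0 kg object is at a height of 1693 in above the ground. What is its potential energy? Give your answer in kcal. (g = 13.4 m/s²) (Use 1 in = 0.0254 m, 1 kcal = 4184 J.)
Convert to SI: m = 26.0 kg, h = 43.0022 m
PE = mgh = (26.0)(13.4)(43.0022) = 14982.0 J = 3.581 kcal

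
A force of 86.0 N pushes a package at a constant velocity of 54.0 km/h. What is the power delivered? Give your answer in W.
Convert to SI: F = 86.0 N, v = 15.0 m/s
P = Fv = (86.0)(15.0) = 1290 W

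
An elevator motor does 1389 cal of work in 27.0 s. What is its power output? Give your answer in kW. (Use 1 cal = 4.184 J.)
Convert to SI: W = 5811.58 J, t = 27.0 s
P = W/t = 5811.58/27.0 = 215.244 W = 0.2152 kW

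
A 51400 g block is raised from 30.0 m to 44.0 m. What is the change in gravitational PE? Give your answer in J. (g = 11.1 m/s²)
Convert to SI: m = 51.4 kg, Δh = 14.0 m
ΔPE = mgΔh = (51.4)(11.1)(14.0) = 7988 J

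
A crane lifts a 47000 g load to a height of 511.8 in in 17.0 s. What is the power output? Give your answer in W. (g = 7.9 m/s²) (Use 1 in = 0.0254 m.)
Convert to SI: m = 47.0 kg, h = 12.9997 m, t = 17.0 s
P = mgh/t = (47.0)(7.9)(12.9997)/17.0 = 283.9 W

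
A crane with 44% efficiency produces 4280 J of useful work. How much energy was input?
W_in = W_out/η = 4280/0.44 = 9727 J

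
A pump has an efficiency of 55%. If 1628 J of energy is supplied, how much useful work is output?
W_out = η·W_in = 0.55·1628 = 895.4 J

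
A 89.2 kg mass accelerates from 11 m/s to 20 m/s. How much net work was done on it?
W = ΔKE = ½m(v₂² − v₁²) = ½(89.2)(20² − 11²) = 12443.4 J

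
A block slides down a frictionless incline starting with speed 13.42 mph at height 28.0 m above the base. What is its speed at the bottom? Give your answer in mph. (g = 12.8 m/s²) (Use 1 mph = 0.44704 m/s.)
Convert to SI: v₀ = 5.99928 m/s, h = 28.0 m
½mv₀² + mgh = ½mv² ⇒ v = √(v₀² + 2gh) = √(5.99928² + 2·12.8·28.0) = 27.437 m/s = 61.37 mph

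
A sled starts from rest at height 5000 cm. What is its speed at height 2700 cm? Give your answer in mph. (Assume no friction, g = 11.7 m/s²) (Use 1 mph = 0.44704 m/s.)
Convert to SI: h₁−h₂ = 23.0 m
mgh₁ = mgh₂ + ½mv² ⇒ v = √(2g(h₁−h₂)) = √(2·11.7·23.0) = 23.1991 m/s = 51.89 mph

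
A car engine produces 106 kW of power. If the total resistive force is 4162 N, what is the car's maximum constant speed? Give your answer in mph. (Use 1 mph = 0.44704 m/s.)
P = Fv ⇒ v = P/F = 106000 W/4162.0 N = 25.4685 m/s = 56.97 mph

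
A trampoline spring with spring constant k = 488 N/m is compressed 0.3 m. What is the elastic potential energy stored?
PE = ½kx² = ½(488)(0.3)² = 21.96 J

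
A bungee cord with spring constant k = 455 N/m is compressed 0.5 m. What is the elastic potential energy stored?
PE = ½kx² = ½(455)(0.5)² = 56.88 J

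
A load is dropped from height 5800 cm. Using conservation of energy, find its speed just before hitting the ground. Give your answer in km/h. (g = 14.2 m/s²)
Convert to SI: h = 58.0 m
mgh = ½mv² ⇒ v = √(2gh) = √(2·14.2·58.0) = 40.5857 m/s = 146.1 km/h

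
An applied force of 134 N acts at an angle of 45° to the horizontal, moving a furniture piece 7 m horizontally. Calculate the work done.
W = F·d·cosθ = (134)(7)cos(45°) = 663.3 J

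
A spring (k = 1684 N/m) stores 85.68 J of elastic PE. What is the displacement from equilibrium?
x = √(2·PE/k) = √(2·85.68/1684) = 0.319 m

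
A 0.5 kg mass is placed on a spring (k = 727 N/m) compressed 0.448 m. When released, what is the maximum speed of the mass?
½kx² = ½mv² ⇒ v = x√(k/m) = (0.448)√(727/0.5) = 17.08 m/s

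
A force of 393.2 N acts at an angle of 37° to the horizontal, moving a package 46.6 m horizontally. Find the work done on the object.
W = F·d·cosθ = (393.2)(46.6)cos(37°) = 14630 J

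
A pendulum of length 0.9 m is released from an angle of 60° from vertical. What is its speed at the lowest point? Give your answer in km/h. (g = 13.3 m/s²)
h = L(1 − cosθ) = 0.9(1 − cos60°) = 0.45 m
v = √(2gh) = √(2·13.3·0.45) = 3.45977 m/s = 12.46 km/h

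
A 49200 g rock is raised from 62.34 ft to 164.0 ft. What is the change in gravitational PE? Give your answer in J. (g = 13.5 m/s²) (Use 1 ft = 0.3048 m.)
Convert to SI: m = 49.2 kg, Δh = 30.986 m
ΔPE = mgΔh = (49.2)(13.5)(30.986) = 20580 J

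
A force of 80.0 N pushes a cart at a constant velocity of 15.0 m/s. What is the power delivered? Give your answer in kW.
P = Fv = (80.0)(15.0) = 1200.0 W = 1.2 kW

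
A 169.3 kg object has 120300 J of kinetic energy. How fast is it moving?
v = √(2·KE/m) = √(2·120300/169.3) = 37.7 m/s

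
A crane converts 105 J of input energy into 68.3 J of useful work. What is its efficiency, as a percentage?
η = W_out/W_in = 68.3/105 = 65.05%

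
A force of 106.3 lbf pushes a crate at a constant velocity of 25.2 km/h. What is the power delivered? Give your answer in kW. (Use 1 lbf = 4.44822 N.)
Convert to SI: F = 472.846 N, v = 7.0 m/s
P = Fv = (472.846)(7.0) = 3309.92 W = 3.31 kW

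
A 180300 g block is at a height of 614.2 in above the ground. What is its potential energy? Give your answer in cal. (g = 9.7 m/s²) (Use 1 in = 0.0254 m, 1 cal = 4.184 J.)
Convert to SI: m = 180.3 kg, h = 15.6007 m
PE = mgh = (180.3)(9.7)(15.6007) = 27284.2 J = 6521 cal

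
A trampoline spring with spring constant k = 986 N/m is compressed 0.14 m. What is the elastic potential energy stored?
PE = ½kx² = ½(986)(0.14)² = 9.663 J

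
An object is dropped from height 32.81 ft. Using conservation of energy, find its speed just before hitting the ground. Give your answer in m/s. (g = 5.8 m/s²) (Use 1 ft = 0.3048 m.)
Convert to SI: h = 10.0005 m
mgh = ½mv² ⇒ v = √(2gh) = √(2·5.8·10.0005) = 10.77 m/s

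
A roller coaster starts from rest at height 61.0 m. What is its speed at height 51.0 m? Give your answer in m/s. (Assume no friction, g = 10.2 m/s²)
mgh₁ = mgh₂ + ½mv² ⇒ v = √(2g(h₁−h₂)) = √(2·10.2·10.0) = 14.28 m/s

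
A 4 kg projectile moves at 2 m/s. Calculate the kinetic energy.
KE = ½mv² = ½(4)(2)² = 8.0 J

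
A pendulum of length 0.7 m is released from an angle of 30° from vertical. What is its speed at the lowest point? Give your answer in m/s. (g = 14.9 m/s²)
h = L(1 − cosθ) = 0.7(1 − cos30°) = 0.0937822 m
v = √(2gh) = √(2·14.9·0.0937822) = 1.672 m/s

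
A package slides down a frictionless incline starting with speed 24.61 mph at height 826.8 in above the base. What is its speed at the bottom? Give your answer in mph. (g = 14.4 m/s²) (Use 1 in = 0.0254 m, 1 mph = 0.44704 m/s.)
Convert to SI: v₀ = 11.0017 m/s, h = 21.0007 m
½mv₀² + mgh = ½mv² ⇒ v = √(v₀² + 2gh) = √(11.0017² + 2·14.4·21.0007) = 26.9417 m/s = 60.27 mph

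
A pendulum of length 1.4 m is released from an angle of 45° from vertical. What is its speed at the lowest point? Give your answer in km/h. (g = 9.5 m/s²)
h = L(1 − cosθ) = 1.4(1 − cos45°) = 0.410051 m
v = √(2gh) = √(2·9.5·0.410051) = 2.79123 m/s = 10.05 km/h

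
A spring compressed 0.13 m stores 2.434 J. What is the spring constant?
k = 2·PE/x² = 2·2.434/(0.13)² = 288.0 N/m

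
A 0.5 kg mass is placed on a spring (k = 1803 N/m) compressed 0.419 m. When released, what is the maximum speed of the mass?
½kx² = ½mv² ⇒ v = x√(k/m) = (0.419)√(1803/0.5) = 25.16 m/s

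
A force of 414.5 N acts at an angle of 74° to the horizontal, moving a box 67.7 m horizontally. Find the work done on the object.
W = F·d·cosθ = (414.5)(67.7)cos(74°) = 7735 J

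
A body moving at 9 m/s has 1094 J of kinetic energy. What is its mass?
m = 2·KE/v² = 2·1094/(9)² = 27.01 kg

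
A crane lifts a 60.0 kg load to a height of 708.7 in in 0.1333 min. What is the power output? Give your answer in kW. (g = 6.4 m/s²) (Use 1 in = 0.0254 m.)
Convert to SI: m = 60.0 kg, h = 18.001 m, t = 7.998 s
P = mgh/t = (60.0)(6.4)(18.001)/7.998 = 864.263 W = 0.8643 kW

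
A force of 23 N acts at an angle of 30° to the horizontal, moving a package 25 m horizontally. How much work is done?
W = F·d·cosθ = (23)(25)cos(30°) = 498.0 J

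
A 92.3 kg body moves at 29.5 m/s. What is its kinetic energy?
KE = ½mv² = ½(92.3)(29.5)² = 40160 J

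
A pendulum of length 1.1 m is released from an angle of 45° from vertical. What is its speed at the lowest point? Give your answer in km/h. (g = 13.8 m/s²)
h = L(1 − cosθ) = 1.1(1 − cos45°) = 0.322183 m
v = √(2gh) = √(2·13.8·0.322183) = 2.98199 m/s = 10.74 km/h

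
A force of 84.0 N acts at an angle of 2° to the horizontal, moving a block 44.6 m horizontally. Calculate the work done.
W = F·d·cosθ = (84.0)(44.6)cos(2°) = 3744 J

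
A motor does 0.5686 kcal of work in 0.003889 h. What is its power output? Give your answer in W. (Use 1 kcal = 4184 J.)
Convert to SI: W = 2379.02 J, t = 14.0004 s
P = W/t = 2379.02/14.0004 = 169.9 W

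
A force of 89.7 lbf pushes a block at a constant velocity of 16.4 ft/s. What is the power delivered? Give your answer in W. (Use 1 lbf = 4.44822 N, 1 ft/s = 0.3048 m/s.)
Convert to SI: F = 399.005 N, v = 4.99872 m/s
P = Fv = (399.005)(4.99872) = 1995 W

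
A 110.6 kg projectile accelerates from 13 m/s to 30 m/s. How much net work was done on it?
W = ΔKE = ½m(v₂² − v₁²) = ½(110.6)(30² − 13²) = 40424.3 J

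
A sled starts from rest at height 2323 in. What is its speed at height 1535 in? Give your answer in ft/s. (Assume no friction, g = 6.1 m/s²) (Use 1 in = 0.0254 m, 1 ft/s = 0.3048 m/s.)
Convert to SI: h₁−h₂ = 20.0152 m
mgh₁ = mgh₂ + ½mv² ⇒ v = √(2g(h₁−h₂)) = √(2·6.1·20.0152) = 15.6264 m/s = 51.27 ft/s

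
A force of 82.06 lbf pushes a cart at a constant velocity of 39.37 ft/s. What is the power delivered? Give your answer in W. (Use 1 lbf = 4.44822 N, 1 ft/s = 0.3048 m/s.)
Convert to SI: F = 365.021 N, v = 12.0 m/s
P = Fv = (365.021)(12.0) = 4380 W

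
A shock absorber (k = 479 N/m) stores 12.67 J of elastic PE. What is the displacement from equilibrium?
x = √(2·PE/k) = √(2·12.67/479) = 0.23 m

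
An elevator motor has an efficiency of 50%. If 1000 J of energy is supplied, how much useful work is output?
W_out = η·W_in = 0.5·1000 = 500.0 J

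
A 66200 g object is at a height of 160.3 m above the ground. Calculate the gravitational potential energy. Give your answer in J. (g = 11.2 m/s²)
Convert to SI: m = 66.2 kg, h = 160.3 m
PE = mgh = (66.2)(11.2)(160.3) = 118900 J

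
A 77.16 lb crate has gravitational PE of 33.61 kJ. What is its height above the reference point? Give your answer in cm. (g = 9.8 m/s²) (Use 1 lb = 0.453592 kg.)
Convert to SI: m = 34.9992 kg, PE = 33610.0 J
h = PE/(mg) = 33610.0/(34.9992·9.8) = 97.9907 m = 9799 cm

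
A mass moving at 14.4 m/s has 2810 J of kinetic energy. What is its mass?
m = 2·KE/v² = 2·2810/(14.4)² = 27.1 kg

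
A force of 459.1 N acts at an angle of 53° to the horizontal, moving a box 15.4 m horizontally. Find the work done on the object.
W = F·d·cosθ = (459.1)(15.4)cos(53°) = 4255 J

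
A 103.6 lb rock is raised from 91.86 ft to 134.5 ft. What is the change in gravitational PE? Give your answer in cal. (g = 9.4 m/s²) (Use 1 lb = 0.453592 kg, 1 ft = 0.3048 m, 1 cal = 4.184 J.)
Convert to SI: m = 46.9921 kg, Δh = 12.9967 m
ΔPE = mgΔh = (46.9921)(9.4)(12.9967) = 5740.97 J = 1372 cal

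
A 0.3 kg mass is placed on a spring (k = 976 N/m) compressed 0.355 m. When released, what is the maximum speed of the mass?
½kx² = ½mv² ⇒ v = x√(k/m) = (0.355)√(976/0.3) = 20.25 m/s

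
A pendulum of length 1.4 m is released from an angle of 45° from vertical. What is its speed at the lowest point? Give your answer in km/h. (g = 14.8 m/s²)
h = L(1 − cosθ) = 1.4(1 − cos45°) = 0.410051 m
v = √(2gh) = √(2·14.8·0.410051) = 3.48389 m/s = 12.54 km/h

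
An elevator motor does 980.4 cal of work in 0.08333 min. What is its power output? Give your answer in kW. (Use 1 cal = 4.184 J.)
Convert to SI: W = 4101.99 J, t = 4.9998 s
P = W/t = 4101.99/4.9998 = 820.432 W = 0.8204 kW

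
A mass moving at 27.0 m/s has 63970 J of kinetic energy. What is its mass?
m = 2·KE/v² = 2·63970/(27.0)² = 175.5 kg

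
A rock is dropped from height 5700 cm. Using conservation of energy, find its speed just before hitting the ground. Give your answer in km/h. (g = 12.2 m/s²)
Convert to SI: h = 57.0 m
mgh = ½mv² ⇒ v = √(2gh) = √(2·12.2·57.0) = 37.2934 m/s = 134.3 km/h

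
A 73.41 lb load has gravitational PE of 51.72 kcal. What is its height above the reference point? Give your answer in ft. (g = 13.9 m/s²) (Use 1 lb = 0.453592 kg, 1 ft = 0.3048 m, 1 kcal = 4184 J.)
Convert to SI: m = 33.2982 kg, PE = 216396 J
h = PE/(mg) = 216396/(33.2982·13.9) = 467.536 m = 1534 ft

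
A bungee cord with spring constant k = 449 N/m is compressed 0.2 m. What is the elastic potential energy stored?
PE = ½kx² = ½(449)(0.2)² = 8.98 J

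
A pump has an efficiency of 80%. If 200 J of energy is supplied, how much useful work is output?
W_out = η·W_in = 0.8·200 = 160.0 J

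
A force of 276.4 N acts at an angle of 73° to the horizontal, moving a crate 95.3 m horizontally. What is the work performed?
W = F·d·cosθ = (276.4)(95.3)cos(73°) = 7701 J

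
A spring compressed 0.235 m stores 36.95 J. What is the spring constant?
k = 2·PE/x² = 2·36.95/(0.235)² = 1338 N/m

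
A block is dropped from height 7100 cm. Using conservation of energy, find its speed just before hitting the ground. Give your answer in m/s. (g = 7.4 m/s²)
Convert to SI: h = 71.0 m
mgh = ½mv² ⇒ v = √(2gh) = √(2·7.4·71.0) = 32.42 m/s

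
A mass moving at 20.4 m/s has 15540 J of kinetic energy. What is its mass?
m = 2·KE/v² = 2·15540/(20.4)² = 74.68 kg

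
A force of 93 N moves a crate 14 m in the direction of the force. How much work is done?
W = F·d = (93)(14) = 1302 J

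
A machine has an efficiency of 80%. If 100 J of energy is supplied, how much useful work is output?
W_out = η·W_in = 0.8·100 = 80.0 J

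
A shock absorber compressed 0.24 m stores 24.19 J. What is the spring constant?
k = 2·PE/x² = 2·24.19/(0.24)² = 839.9 N/m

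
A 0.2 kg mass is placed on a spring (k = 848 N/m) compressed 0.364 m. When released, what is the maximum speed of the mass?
½kx² = ½mv² ⇒ v = x√(k/m) = (0.364)√(848/0.2) = 23.7 m/s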